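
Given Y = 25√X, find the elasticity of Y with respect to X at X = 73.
Elasticity = 1/2

Elasticity = (dY/dX) · (X/Y)

dY/dX = 25/(2·√X)
At X = 73: dY/dX = 25·√73/146, Y = 25·√73

Elasticity = (25·√73/146) · (73 / (25·√73)) = 1/2

Interpretation: for a small percentage change in X, the percentage change in Y is approximately 0.50 times as large.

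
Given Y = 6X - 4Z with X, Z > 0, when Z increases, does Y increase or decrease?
Y decreases

Taking the partial derivative:
∂Y/∂Z = -4

∂Y/∂Z = -4 < 0 (assuming positive values)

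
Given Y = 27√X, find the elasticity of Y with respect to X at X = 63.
Elasticity = 1/2

Elasticity = (dY/dX) · (X/Y)

dY/dX = 27/(2·√X)
At X = 63: dY/dX = 9·√7/14, Y = 81·√7

Elasticity = (9·√7/14) · (63 / (81·√7)) = 1/2

Interpretation: for a small percentage change in X, the percentage change in Y is approximately 0.50 times as large.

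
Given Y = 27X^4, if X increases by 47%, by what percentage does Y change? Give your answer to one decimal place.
366.9%

For Y = 27X^4:
If X → X(1 + 0.47)
Then Y → Y · (1 + 0.47)^4
     ≈ Y · 4.6695

Percentage change = ((1 + 0.47)^4 − 1) × 100% ≈ 366.9%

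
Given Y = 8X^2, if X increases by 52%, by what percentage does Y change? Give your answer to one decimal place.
131.0%

For Y = 8X^2:
If X → X(1 + 0.52)
Then Y → Y · (1 + 0.52)^2
     = Y · 2.3104

Percentage change = ((1 + 0.52)^2 − 1) × 100% ≈ 131.0%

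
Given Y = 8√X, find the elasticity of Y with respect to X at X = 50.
Elasticity = 1/2

Elasticity = (dY/dX) · (X/Y)

dY/dX = 4/√X
At X = 50: dY/dX = 2·√2/5, Y = 40·√2

Elasticity = (2·√2/5) · (50 / (40·√2)) = 1/2

Interpretation: for a small percentage change in X, the percentage change in Y is approximately 0.50 times as large.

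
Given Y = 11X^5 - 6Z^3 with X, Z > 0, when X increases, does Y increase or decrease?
Y increases

Taking the partial derivative:
∂Y/∂X = 55X^4

∂Y/∂X = 55X^4 > 0 (assuming positive values)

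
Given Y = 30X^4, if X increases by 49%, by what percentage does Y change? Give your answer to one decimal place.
392.9%

For Y = 30X^4:
If X → X(1 + 0.49)
Then Y → Y · (1 + 0.49)^4
     ≈ Y · 4.9288

Percentage change = ((1 + 0.49)^4 − 1) × 100% ≈ 392.9%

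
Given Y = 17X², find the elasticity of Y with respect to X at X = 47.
Elasticity = 2

Elasticity = (dY/dX) · (X/Y)

dY/dX = 34·X
At X = 47: dY/dX = 1598, Y = 37553

Elasticity = 1598 · (47 / 37553) = 2

Interpretation: for a small percentage change in X, the percentage change in Y is approximately 2.00 times as large.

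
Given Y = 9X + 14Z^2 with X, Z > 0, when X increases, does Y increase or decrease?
Y increases

Taking the partial derivative:
∂Y/∂X = 9

∂Y/∂X = 9 > 0 (assuming positive values)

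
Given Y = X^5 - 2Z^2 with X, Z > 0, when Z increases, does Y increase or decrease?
Y decreases

Taking the partial derivative:
∂Y/∂Z = -4Z

∂Y/∂Z = -4Z < 0 (assuming positive values)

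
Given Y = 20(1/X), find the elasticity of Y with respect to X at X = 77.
Elasticity = -1

Elasticity = (dY/dX) · (X/Y)

dY/dX = -20/X²
At X = 77: dY/dX = -20/5929, Y = 20/77

Elasticity = (-20/5929) · (77 / (20/77)) = -1

Interpretation: for a small percentage change in X, the percentage change in Y is approximately -1.00 times as large.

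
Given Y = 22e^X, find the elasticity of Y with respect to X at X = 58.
Elasticity = 58

Elasticity = (dY/dX) · (X/Y)

dY/dX = 22·e^X
At X = 58: dY/dX = 22·e^58, Y = 22·e^58

Elasticity = (22·e^58) · (58 / (22·e^58)) = 58

Interpretation: for a small percentage change in X, the percentage change in Y is approximately 58.00 times as large.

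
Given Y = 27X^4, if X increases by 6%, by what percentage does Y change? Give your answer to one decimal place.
26.2%

For Y = 27X^4:
If X → X(1 + 0.06)
Then Y → Y · (1 + 0.06)^4
     ≈ Y · 1.2625

Percentage change = ((1 + 0.06)^4 − 1) × 100% ≈ 26.2%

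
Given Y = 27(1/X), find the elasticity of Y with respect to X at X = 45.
Elasticity = -1

Elasticity = (dY/dX) · (X/Y)

dY/dX = -27/X²
At X = 45: dY/dX = -1/75, Y = 3/5

Elasticity = (-1/75) · (45 / (3/5)) = -1

Interpretation: for a small percentage change in X, the percentage change in Y is approximately -1.00 times as large.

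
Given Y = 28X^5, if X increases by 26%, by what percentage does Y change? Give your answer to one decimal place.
217.6%

For Y = 28X^5:
If X → X(1 + 0.26)
Then Y → Y · (1 + 0.26)^5
     ≈ Y · 3.1758

Percentage change = ((1 + 0.26)^5 − 1) × 100% ≈ 217.6%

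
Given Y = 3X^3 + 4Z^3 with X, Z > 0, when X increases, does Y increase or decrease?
Y increases

Taking the partial derivative:
∂Y/∂X = 9X^2

∂Y/∂X = 9X^2 > 0 (assuming positive values)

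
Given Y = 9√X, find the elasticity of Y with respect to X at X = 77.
Elasticity = 1/2

Elasticity = (dY/dX) · (X/Y)

dY/dX = 9/(2·√X)
At X = 77: dY/dX = 9·√77/154, Y = 9·√77

Elasticity = (9·√77/154) · (77 / (9·√77)) = 1/2

Interpretation: for a small percentage change in X, the percentage change in Y is approximately 0.50 times as large.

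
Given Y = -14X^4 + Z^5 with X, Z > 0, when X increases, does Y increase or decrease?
Y decreases

Taking the partial derivative:
∂Y/∂X = -56X^3

∂Y/∂X = -56X^3 < 0 (assuming positive values)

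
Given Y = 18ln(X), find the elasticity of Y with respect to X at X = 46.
Elasticity = 1/ln(46) ≈ 0.2612

Elasticity = (dY/dX) · (X/Y)

dY/dX = 18/X
At X = 46: dY/dX = 9/23, Y = 18·ln(46)

Elasticity = (9/23) · (46 / (18·ln(46))) = 1/ln(46) ≈ 0.2612

Interpretation: for a small percentage change in X, the percentage change in Y is approximately 0.26 times as large.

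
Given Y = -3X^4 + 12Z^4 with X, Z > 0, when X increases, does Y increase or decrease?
Y decreases

Taking the partial derivative:
∂Y/∂X = -12X^3

∂Y/∂X = -12X^3 < 0 (assuming positive values)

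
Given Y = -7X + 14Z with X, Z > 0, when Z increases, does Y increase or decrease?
Y increases

Taking the partial derivative:
∂Y/∂Z = 14

∂Y/∂Z = 14 > 0 (assuming positive values)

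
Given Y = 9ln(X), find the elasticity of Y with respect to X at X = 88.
Elasticity = 1/ln(88) ≈ 0.2233

Elasticity = (dY/dX) · (X/Y)

dY/dX = 9/X
At X = 88: dY/dX = 9/88, Y = 9·ln(88)

Elasticity = (9/88) · (88 / (9·ln(88))) = 1/ln(88) ≈ 0.2233

Interpretation: for a small percentage change in X, the percentage change in Y is approximately 0.22 times as large.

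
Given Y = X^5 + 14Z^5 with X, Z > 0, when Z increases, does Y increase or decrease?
Y increases

Taking the partial derivative:
∂Y/∂Z = 70Z^4

∂Y/∂Z = 70Z^4 > 0 (assuming positive values)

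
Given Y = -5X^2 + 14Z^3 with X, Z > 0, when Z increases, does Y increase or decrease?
Y increases

Taking the partial derivative:
∂Y/∂Z = 42Z^2

∂Y/∂Z = 42Z^2 > 0 (assuming positive values)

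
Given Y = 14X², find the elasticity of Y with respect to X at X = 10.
Elasticity = 2

Elasticity = (dY/dX) · (X/Y)

dY/dX = 28·X
At X = 10: dY/dX = 280, Y = 1400

Elasticity = 280 · (10 / 1400) = 2

Interpretation: for a small percentage change in X, the percentage change in Y is approximately 2.00 times as large.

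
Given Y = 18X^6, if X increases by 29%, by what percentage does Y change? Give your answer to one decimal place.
360.8%

For Y = 18X^6:
If X → X(1 + 0.29)
Then Y → Y · (1 + 0.29)^6
     ≈ Y · 4.6083

Percentage change = ((1 + 0.29)^6 − 1) × 100% ≈ 360.8%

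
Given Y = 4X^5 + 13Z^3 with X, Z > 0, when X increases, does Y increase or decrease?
Y increases

Taking the partial derivative:
∂Y/∂X = 20X^4

∂Y/∂X = 20X^4 > 0 (assuming positive values)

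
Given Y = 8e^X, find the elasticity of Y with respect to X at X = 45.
Elasticity = 45

Elasticity = (dY/dX) · (X/Y)

dY/dX = 8·e^X
At X = 45: dY/dX = 8·e^45, Y = 8·e^45

Elasticity = (8·e^45) · (45 / (8·e^45)) = 45

Interpretation: for a small percentage change in X, the percentage change in Y is approximately 45.00 times as large.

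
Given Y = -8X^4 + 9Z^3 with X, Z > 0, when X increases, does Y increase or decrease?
Y decreases

Taking the partial derivative:
∂Y/∂X = -32X^3

∂Y/∂X = -32X^3 < 0 (assuming positive values)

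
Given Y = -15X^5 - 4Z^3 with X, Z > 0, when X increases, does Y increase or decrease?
Y decreases

Taking the partial derivative:
∂Y/∂X = -75X^4

∂Y/∂X = -75X^4 < 0 (assuming positive values)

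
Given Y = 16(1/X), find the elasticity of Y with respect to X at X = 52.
Elasticity = -1

Elasticity = (dY/dX) · (X/Y)

dY/dX = -16/X²
At X = 52: dY/dX = -1/169, Y = 4/13

Elasticity = (-1/169) · (52 / (4/13)) = -1

Interpretation: for a small percentage change in X, the percentage change in Y is approximately -1.00 times as large.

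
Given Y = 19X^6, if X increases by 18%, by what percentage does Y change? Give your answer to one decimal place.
170.0%

For Y = 19X^6:
If X → X(1 + 0.18)
Then Y → Y · (1 + 0.18)^6
     ≈ Y · 2.6996

Percentage change = ((1 + 0.18)^6 − 1) × 100% ≈ 170.0%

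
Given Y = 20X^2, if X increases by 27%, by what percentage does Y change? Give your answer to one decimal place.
61.3%

For Y = 20X^2:
If X → X(1 + 0.27)
Then Y → Y · (1 + 0.27)^2
     = Y · 1.6129

Percentage change = ((1 + 0.27)^2 − 1) × 100% ≈ 61.3%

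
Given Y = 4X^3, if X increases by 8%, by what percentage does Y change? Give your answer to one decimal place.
26.0%

For Y = 4X^3:
If X → X(1 + 0.08)
Then Y → Y · (1 + 0.08)^3
     ≈ Y · 1.2597

Percentage change = ((1 + 0.08)^3 − 1) × 100% ≈ 26.0%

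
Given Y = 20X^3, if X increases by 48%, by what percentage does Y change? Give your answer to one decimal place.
224.2%

For Y = 20X^3:
If X → X(1 + 0.48)
Then Y → Y · (1 + 0.48)^3
     ≈ Y · 3.2418

Percentage change = ((1 + 0.48)^3 − 1) × 100% ≈ 224.2%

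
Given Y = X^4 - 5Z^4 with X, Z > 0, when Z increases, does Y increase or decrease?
Y decreases

Taking the partial derivative:
∂Y/∂Z = -20Z^3

∂Y/∂Z = -20Z^3 < 0 (assuming positive values)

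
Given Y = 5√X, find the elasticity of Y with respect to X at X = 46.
Elasticity = 1/2

Elasticity = (dY/dX) · (X/Y)

dY/dX = 5/(2·√X)
At X = 46: dY/dX = 5·√46/92, Y = 5·√46

Elasticity = (5·√46/92) · (46 / (5·√46)) = 1/2

Interpretation: for a small percentage change in X, the percentage change in Y is approximately 0.50 times as large.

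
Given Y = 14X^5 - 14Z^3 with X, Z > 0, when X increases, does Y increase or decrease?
Y increases

Taking the partial derivative:
∂Y/∂X = 70X^4

∂Y/∂X = 70X^4 > 0 (assuming positive values)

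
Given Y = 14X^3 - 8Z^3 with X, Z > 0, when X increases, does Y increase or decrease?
Y increases

Taking the partial derivative:
∂Y/∂X = 42X^2

∂Y/∂X = 42X^2 > 0 (assuming positive values)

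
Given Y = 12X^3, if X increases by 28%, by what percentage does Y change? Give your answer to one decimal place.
109.7%

For Y = 12X^3:
If X → X(1 + 0.28)
Then Y → Y · (1 + 0.28)^3
     ≈ Y · 2.0972

Percentage change = ((1 + 0.28)^3 − 1) × 100% ≈ 109.7%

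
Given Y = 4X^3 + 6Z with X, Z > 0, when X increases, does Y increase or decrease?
Y increases

Taking the partial derivative:
∂Y/∂X = 12X^2

∂Y/∂X = 12X^2 > 0 (assuming positive values)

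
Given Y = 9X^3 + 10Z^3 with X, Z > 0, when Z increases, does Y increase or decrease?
Y increases

Taking the partial derivative:
∂Y/∂Z = 30Z^2

∂Y/∂Z = 30Z^2 > 0 (assuming positive values)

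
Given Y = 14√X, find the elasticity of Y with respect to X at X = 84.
Elasticity = 1/2

Elasticity = (dY/dX) · (X/Y)

dY/dX = 7/√X
At X = 84: dY/dX = √21/6, Y = 28·√21

Elasticity = (√21/6) · (84 / (28·√21)) = 1/2

Interpretation: for a small percentage change in X, the percentage change in Y is approximately 0.50 times as large.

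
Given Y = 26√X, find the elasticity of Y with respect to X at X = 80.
Elasticity = 1/2

Elasticity = (dY/dX) · (X/Y)

dY/dX = 13/√X
At X = 80: dY/dX = 13·√5/20, Y = 104·√5

Elasticity = (13·√5/20) · (80 / (104·√5)) = 1/2

Interpretation: for a small percentage change in X, the percentage change in Y is approximately 0.50 times as large.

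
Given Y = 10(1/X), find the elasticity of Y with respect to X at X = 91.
Elasticity = -1

Elasticity = (dY/dX) · (X/Y)

dY/dX = -10/X²
At X = 91: dY/dX = -10/8281, Y = 10/91

Elasticity = (-10/8281) · (91 / (10/91)) = -1

Interpretation: for a small percentage change in X, the percentage change in Y is approximately -1.00 times as large.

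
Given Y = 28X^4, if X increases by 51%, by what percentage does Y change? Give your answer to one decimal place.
419.9%

For Y = 28X^4:
If X → X(1 + 0.51)
Then Y → Y · (1 + 0.51)^4
     ≈ Y · 5.1989

Percentage change = ((1 + 0.51)^4 − 1) × 100% ≈ 419.9%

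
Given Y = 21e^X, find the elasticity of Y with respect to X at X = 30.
Elasticity = 30

Elasticity = (dY/dX) · (X/Y)

dY/dX = 21·e^X
At X = 30: dY/dX = 21·e^30, Y = 21·e^30

Elasticity = (21·e^30) · (30 / (21·e^30)) = 30

Interpretation: for a small percentage change in X, the percentage change in Y is approximately 30.00 times as large.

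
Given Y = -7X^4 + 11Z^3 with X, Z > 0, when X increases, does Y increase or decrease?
Y decreases

Taking the partial derivative:
∂Y/∂X = -28X^3

∂Y/∂X = -28X^3 < 0 (assuming positive values)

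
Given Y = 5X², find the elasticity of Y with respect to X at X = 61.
Elasticity = 2

Elasticity = (dY/dX) · (X/Y)

dY/dX = 10·X
At X = 61: dY/dX = 610, Y = 18605

Elasticity = 610 · (61 / 18605) = 2

Interpretation: for a small percentage change in X, the percentage change in Y is approximately 2.00 times as large.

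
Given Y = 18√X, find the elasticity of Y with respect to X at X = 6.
Elasticity = 1/2

Elasticity = (dY/dX) · (X/Y)

dY/dX = 9/√X
At X = 6: dY/dX = 3·√6/2, Y = 18·√6

Elasticity = (3·√6/2) · (6 / (18·√6)) = 1/2

Interpretation: for a small percentage change in X, the percentage change in Y is approximately 0.50 times as large.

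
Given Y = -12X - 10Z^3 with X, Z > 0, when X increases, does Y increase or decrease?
Y decreases

Taking the partial derivative:
∂Y/∂X = -12

∂Y/∂X = -12 < 0 (assuming positive values)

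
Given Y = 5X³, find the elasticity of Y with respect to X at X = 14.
Elasticity = 3

Elasticity = (dY/dX) · (X/Y)

dY/dX = 15·X²
At X = 14: dY/dX = 2940, Y = 13720

Elasticity = 2940 · (14 / 13720) = 3

Interpretation: for a small percentage change in X, the percentage change in Y is approximately 3.00 times as large.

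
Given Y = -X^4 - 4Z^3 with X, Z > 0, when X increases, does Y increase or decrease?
Y decreases

Taking the partial derivative:
∂Y/∂X = -4X^3

∂Y/∂X = -4X^3 < 0 (assuming positive values)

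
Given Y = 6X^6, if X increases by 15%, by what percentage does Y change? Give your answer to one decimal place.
131.3%

For Y = 6X^6:
If X → X(1 + 0.15)
Then Y → Y · (1 + 0.15)^6
     ≈ Y · 2.3131

Percentage change = ((1 + 0.15)^6 − 1) × 100% ≈ 131.3%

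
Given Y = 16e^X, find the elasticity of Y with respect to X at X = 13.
Elasticity = 13

Elasticity = (dY/dX) · (X/Y)

dY/dX = 16·e^X
At X = 13: dY/dX = 16·e^13, Y = 16·e^13

Elasticity = (16·e^13) · (13 / (16·e^13)) = 13

Interpretation: for a small percentage change in X, the percentage change in Y is approximately 13.00 times as large.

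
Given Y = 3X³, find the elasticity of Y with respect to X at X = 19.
Elasticity = 3

Elasticity = (dY/dX) · (X/Y)

dY/dX = 9·X²
At X = 19: dY/dX = 3249, Y = 20577

Elasticity = 3249 · (19 / 20577) = 3

Interpretation: for a small percentage change in X, the percentage change in Y is approximately 3.00 times as large.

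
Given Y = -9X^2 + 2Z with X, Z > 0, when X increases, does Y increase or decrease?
Y decreases

Taking the partial derivative:
∂Y/∂X = -18X

∂Y/∂X = -18X < 0 (assuming positive values)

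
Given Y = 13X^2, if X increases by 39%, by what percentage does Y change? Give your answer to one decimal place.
93.2%

For Y = 13X^2:
If X → X(1 + 0.39)
Then Y → Y · (1 + 0.39)^2
     = Y · 1.9321

Percentage change = ((1 + 0.39)^2 − 1) × 100% ≈ 93.2%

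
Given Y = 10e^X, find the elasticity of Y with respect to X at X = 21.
Elasticity = 21

Elasticity = (dY/dX) · (X/Y)

dY/dX = 10·e^X
At X = 21: dY/dX = 10·e^21, Y = 10·e^21

Elasticity = (10·e^21) · (21 / (10·e^21)) = 21

Interpretation: for a small percentage change in X, the percentage change in Y is approximately 21.00 times as large.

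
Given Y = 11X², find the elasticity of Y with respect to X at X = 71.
Elasticity = 2

Elasticity = (dY/dX) · (X/Y)

dY/dX = 22·X
At X = 71: dY/dX = 1562, Y = 55451

Elasticity = 1562 · (71 / 55451) = 2

Interpretation: for a small percentage change in X, the percentage change in Y is approximately 2.00 times as large.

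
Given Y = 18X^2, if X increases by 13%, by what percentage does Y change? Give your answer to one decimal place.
27.7%

For Y = 18X^2:
If X → X(1 + 0.13)
Then Y → Y · (1 + 0.13)^2
     = Y · 1.2769

Percentage change = ((1 + 0.13)^2 − 1) × 100% ≈ 27.7%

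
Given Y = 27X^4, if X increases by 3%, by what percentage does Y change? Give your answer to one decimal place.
12.6%

For Y = 27X^4:
If X → X(1 + 0.03)
Then Y → Y · (1 + 0.03)^4
     ≈ Y · 1.1255

Percentage change = ((1 + 0.03)^4 − 1) × 100% ≈ 12.6%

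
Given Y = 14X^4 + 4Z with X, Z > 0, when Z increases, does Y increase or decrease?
Y increases

Taking the partial derivative:
∂Y/∂Z = 4

∂Y/∂Z = 4 > 0 (assuming positive values)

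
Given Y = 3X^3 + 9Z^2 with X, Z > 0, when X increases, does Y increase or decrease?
Y increases

Taking the partial derivative:
∂Y/∂X = 9X^2

∂Y/∂X = 9X^2 > 0 (assuming positive values)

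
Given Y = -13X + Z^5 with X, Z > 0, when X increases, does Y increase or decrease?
Y decreases

Taking the partial derivative:
∂Y/∂X = -13

∂Y/∂X = -13 < 0 (assuming positive values)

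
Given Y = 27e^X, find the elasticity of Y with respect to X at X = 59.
Elasticity = 59

Elasticity = (dY/dX) · (X/Y)

dY/dX = 27·e^X
At X = 59: dY/dX = 27·e^59, Y = 27·e^59

Elasticity = (27·e^59) · (59 / (27·e^59)) = 59

Interpretation: for a small percentage change in X, the percentage change in Y is approximately 59.00 times as large.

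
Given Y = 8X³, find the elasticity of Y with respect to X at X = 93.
Elasticity = 3

Elasticity = (dY/dX) · (X/Y)

dY/dX = 24·X²
At X = 93: dY/dX = 207576, Y = 6434856

Elasticity = 207576 · (93 / 6434856) = 3

Interpretation: for a small percentage change in X, the percentage change in Y is approximately 3.00 times as large.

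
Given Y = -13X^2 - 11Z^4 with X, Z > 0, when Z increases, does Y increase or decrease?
Y decreases

Taking the partial derivative:
∂Y/∂Z = -44Z^3

∂Y/∂Z = -44Z^3 < 0 (assuming positive values)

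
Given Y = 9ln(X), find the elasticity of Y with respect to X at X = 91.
Elasticity = 1/ln(91) ≈ 0.2217

Elasticity = (dY/dX) · (X/Y)

dY/dX = 9/X
At X = 91: dY/dX = 9/91, Y = 9·ln(91)

Elasticity = (9/91) · (91 / (9·ln(91))) = 1/ln(91) ≈ 0.2217

Interpretation: for a small percentage change in X, the percentage change in Y is approximately 0.22 times as large.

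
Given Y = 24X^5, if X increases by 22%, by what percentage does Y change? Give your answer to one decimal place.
170.3%

For Y = 24X^5:
If X → X(1 + 0.22)
Then Y → Y · (1 + 0.22)^5
     ≈ Y · 2.7027

Percentage change = ((1 + 0.22)^5 − 1) × 100% ≈ 170.3%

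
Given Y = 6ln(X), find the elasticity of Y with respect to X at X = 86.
Elasticity = 1/ln(86) ≈ 0.2245

Elasticity = (dY/dX) · (X/Y)

dY/dX = 6/X
At X = 86: dY/dX = 3/43, Y = 6·ln(86)

Elasticity = (3/43) · (86 / (6·ln(86))) = 1/ln(86) ≈ 0.2245

Interpretation: for a small percentage change in X, the percentage change in Y is approximately 0.22 times as large.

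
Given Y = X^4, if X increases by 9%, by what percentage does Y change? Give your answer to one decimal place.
41.2%

For Y = X^4:
If X → X(1 + 0.09)
Then Y → Y · (1 + 0.09)^4
     ≈ Y · 1.4116

Percentage change = ((1 + 0.09)^4 − 1) × 100% ≈ 41.2%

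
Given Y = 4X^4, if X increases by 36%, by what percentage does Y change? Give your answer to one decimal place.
242.1%

For Y = 4X^4:
If X → X(1 + 0.36)
Then Y → Y · (1 + 0.36)^4
     ≈ Y · 3.4210

Percentage change = ((1 + 0.36)^4 − 1) × 100% ≈ 242.1%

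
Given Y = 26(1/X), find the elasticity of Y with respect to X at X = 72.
Elasticity = -1

Elasticity = (dY/dX) · (X/Y)

dY/dX = -26/X²
At X = 72: dY/dX = -13/2592, Y = 13/36

Elasticity = (-13/2592) · (72 / (13/36)) = -1

Interpretation: for a small percentage change in X, the percentage change in Y is approximately -1.00 times as large.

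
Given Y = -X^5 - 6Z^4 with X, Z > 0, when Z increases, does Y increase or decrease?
Y decreases

Taking the partial derivative:
∂Y/∂Z = -24Z^3

∂Y/∂Z = -24Z^3 < 0 (assuming positive values)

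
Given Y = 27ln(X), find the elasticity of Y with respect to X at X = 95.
Elasticity = 1/ln(95) ≈ 0.2196

Elasticity = (dY/dX) · (X/Y)

dY/dX = 27/X
At X = 95: dY/dX = 27/95, Y = 27·ln(95)

Elasticity = (27/95) · (95 / (27·ln(95))) = 1/ln(95) ≈ 0.2196

Interpretation: for a small percentage change in X, the percentage change in Y is approximately 0.22 times as large.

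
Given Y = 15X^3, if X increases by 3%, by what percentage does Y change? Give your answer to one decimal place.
9.3%

For Y = 15X^3:
If X → X(1 + 0.03)
Then Y → Y · (1 + 0.03)^3
     ≈ Y · 1.0927

Percentage change = ((1 + 0.03)^3 − 1) × 100% ≈ 9.3%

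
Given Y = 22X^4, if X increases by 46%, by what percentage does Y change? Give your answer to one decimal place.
354.4%

For Y = 22X^4:
If X → X(1 + 0.46)
Then Y → Y · (1 + 0.46)^4
     ≈ Y · 4.5437

Percentage change = ((1 + 0.46)^4 − 1) × 100% ≈ 354.4%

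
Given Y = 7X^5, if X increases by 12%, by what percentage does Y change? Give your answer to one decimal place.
76.2%

For Y = 7X^5:
If X → X(1 + 0.12)
Then Y → Y · (1 + 0.12)^5
     ≈ Y · 1.7623

Percentage change = ((1 + 0.12)^5 − 1) × 100% ≈ 76.2%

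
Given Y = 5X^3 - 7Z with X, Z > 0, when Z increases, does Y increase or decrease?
Y decreases

Taking the partial derivative:
∂Y/∂Z = -7

∂Y/∂Z = -7 < 0 (assuming positive values)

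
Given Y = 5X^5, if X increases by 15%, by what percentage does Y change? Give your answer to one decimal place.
101.1%

For Y = 5X^5:
If X → X(1 + 0.15)
Then Y → Y · (1 + 0.15)^5
     ≈ Y · 2.0114

Percentage change = ((1 + 0.15)^5 − 1) × 100% ≈ 101.1%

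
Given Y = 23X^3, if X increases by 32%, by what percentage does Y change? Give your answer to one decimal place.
130.0%

For Y = 23X^3:
If X → X(1 + 0.32)
Then Y → Y · (1 + 0.32)^3
     ≈ Y · 2.3000

Percentage change = ((1 + 0.32)^3 − 1) × 100% ≈ 130.0%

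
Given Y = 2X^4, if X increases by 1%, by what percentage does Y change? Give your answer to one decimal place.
4.1%

For Y = 2X^4:
If X → X(1 + 0.01)
Then Y → Y · (1 + 0.01)^4
     ≈ Y · 1.0406

Percentage change = ((1 + 0.01)^4 − 1) × 100% ≈ 4.1%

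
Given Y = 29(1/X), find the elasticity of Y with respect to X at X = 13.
Elasticity = -1

Elasticity = (dY/dX) · (X/Y)

dY/dX = -29/X²
At X = 13: dY/dX = -29/169, Y = 29/13

Elasticity = (-29/169) · (13 / (29/13)) = -1

Interpretation: for a small percentage change in X, the percentage change in Y is approximately -1.00 times as large.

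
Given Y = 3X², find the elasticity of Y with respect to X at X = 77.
Elasticity = 2

Elasticity = (dY/dX) · (X/Y)

dY/dX = 6·X
At X = 77: dY/dX = 462, Y = 17787

Elasticity = 462 · (77 / 17787) = 2

Interpretation: for a small percentage change in X, the percentage change in Y is approximately 2.00 times as large.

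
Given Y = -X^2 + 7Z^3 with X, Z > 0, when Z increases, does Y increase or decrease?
Y increases

Taking the partial derivative:
∂Y/∂Z = 21Z^2

∂Y/∂Z = 21Z^2 > 0 (assuming positive values)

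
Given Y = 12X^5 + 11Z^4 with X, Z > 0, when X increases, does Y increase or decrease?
Y increases

Taking the partial derivative:
∂Y/∂X = 60X^4

∂Y/∂X = 60X^4 > 0 (assuming positive values)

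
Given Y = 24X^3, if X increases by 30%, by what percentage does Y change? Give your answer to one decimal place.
119.7%

For Y = 24X^3:
If X → X(1 + 0.3)
Then Y → Y · (1 + 0.3)^3
     = Y · 2.1970

Percentage change = ((1 + 0.3)^3 − 1) × 100% = 119.7%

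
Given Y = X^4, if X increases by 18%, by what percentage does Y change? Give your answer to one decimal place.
93.9%

For Y = X^4:
If X → X(1 + 0.18)
Then Y → Y · (1 + 0.18)^4
     ≈ Y · 1.9388

Percentage change = ((1 + 0.18)^4 − 1) × 100% ≈ 93.9%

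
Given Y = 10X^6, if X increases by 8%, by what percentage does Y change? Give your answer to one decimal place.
58.7%

For Y = 10X^6:
If X → X(1 + 0.08)
Then Y → Y · (1 + 0.08)^6
     ≈ Y · 1.5869

Percentage change = ((1 + 0.08)^6 − 1) × 100% ≈ 58.7%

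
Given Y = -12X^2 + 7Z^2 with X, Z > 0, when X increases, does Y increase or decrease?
Y decreases

Taking the partial derivative:
∂Y/∂X = -24X

∂Y/∂X = -24X < 0 (assuming positive values)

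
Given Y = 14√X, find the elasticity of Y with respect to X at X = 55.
Elasticity = 1/2

Elasticity = (dY/dX) · (X/Y)

dY/dX = 7/√X
At X = 55: dY/dX = 7·√55/55, Y = 14·√55

Elasticity = (7·√55/55) · (55 / (14·√55)) = 1/2

Interpretation: for a small percentage change in X, the percentage change in Y is approximately 0.50 times as large.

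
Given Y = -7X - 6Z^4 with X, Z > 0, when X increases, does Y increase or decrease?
Y decreases

Taking the partial derivative:
∂Y/∂X = -7

∂Y/∂X = -7 < 0 (assuming positive values)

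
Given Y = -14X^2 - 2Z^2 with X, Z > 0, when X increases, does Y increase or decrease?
Y decreases

Taking the partial derivative:
∂Y/∂X = -28X

∂Y/∂X = -28X < 0 (assuming positive values)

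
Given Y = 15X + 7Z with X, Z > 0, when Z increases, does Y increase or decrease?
Y increases

Taking the partial derivative:
∂Y/∂Z = 7

∂Y/∂Z = 7 > 0 (assuming positive values)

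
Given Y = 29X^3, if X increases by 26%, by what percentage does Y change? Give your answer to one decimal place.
100.0%

For Y = 29X^3:
If X → X(1 + 0.26)
Then Y → Y · (1 + 0.26)^3
     ≈ Y · 2.0004

Percentage change = ((1 + 0.26)^3 − 1) × 100% ≈ 100.0%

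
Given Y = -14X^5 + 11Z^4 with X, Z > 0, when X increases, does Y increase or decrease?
Y decreases

Taking the partial derivative:
∂Y/∂X = -70X^4

∂Y/∂X = -70X^4 < 0 (assuming positive values)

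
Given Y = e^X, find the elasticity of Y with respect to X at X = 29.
Elasticity = 29

Elasticity = (dY/dX) · (X/Y)

dY/dX = e^X
At X = 29: dY/dX = e^29, Y = e^29

Elasticity = (e^29) · (29 / (e^29)) = 29

Interpretation: for a small percentage change in X, the percentage change in Y is approximately 29.00 times as large.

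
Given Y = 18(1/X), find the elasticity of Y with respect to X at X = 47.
Elasticity = -1

Elasticity = (dY/dX) · (X/Y)

dY/dX = -18/X²
At X = 47: dY/dX = -18/2209, Y = 18/47

Elasticity = (-18/2209) · (47 / (18/47)) = -1

Interpretation: for a small percentage change in X, the percentage change in Y is approximately -1.00 times as large.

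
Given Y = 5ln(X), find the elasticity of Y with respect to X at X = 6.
Elasticity = 1/ln(6) ≈ 0.5581

Elasticity = (dY/dX) · (X/Y)

dY/dX = 5/X
At X = 6: dY/dX = 5/6, Y = 5·ln(6)

Elasticity = (5/6) · (6 / (5·ln(6))) = 1/ln(6) ≈ 0.5581

Interpretation: for a small percentage change in X, the percentage change in Y is approximately 0.56 times as large.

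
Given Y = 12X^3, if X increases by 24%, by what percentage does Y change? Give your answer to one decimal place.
90.7%

For Y = 12X^3:
If X → X(1 + 0.24)
Then Y → Y · (1 + 0.24)^3
     ≈ Y · 1.9066

Percentage change = ((1 + 0.24)^3 − 1) × 100% ≈ 90.7%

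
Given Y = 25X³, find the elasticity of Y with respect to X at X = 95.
Elasticity = 3

Elasticity = (dY/dX) · (X/Y)

dY/dX = 75·X²
At X = 95: dY/dX = 676875, Y = 21434375

Elasticity = 676875 · (95 / 21434375) = 3

Interpretation: for a small percentage change in X, the percentage change in Y is approximately 3.00 times as large.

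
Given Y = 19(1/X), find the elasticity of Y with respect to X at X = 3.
Elasticity = -1

Elasticity = (dY/dX) · (X/Y)

dY/dX = -19/X²
At X = 3: dY/dX = -19/9, Y = 19/3

Elasticity = (-19/9) · (3 / (19/3)) = -1

Interpretation: for a small percentage change in X, the percentage change in Y is approximately -1.00 times as large.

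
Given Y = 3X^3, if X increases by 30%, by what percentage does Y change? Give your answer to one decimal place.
119.7%

For Y = 3X^3:
If X → X(1 + 0.3)
Then Y → Y · (1 + 0.3)^3
     = Y · 2.1970

Percentage change = ((1 + 0.3)^3 − 1) × 100% = 119.7%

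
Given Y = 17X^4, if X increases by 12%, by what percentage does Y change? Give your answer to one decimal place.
57.4%

For Y = 17X^4:
If X → X(1 + 0.12)
Then Y → Y · (1 + 0.12)^4
     ≈ Y · 1.5735

Percentage change = ((1 + 0.12)^4 − 1) × 100% ≈ 57.4%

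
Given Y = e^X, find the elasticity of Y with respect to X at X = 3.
Elasticity = 3

Elasticity = (dY/dX) · (X/Y)

dY/dX = e^X
At X = 3: dY/dX = e^3, Y = e^3

Elasticity = (e^3) · (3 / (e^3)) = 3

Interpretation: for a small percentage change in X, the percentage change in Y is approximately 3.00 times as large.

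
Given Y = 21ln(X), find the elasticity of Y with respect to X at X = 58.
Elasticity = 1/ln(58) ≈ 0.2463

Elasticity = (dY/dX) · (X/Y)

dY/dX = 21/X
At X = 58: dY/dX = 21/58, Y = 21·ln(58)

Elasticity = (21/58) · (58 / (21·ln(58))) = 1/ln(58) ≈ 0.2463

Interpretation: for a small percentage change in X, the percentage change in Y is approximately 0.25 times as large.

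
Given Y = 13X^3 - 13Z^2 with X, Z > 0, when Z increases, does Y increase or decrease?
Y decreases

Taking the partial derivative:
∂Y/∂Z = -26Z

∂Y/∂Z = -26Z < 0 (assuming positive values)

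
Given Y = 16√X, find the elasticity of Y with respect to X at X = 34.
Elasticity = 1/2

Elasticity = (dY/dX) · (X/Y)

dY/dX = 8/√X
At X = 34: dY/dX = 4·√34/17, Y = 16·√34

Elasticity = (4·√34/17) · (34 / (16·√34)) = 1/2

Interpretation: for a small percentage change in X, the percentage change in Y is approximately 0.50 times as large.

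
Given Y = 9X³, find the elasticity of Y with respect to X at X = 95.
Elasticity = 3

Elasticity = (dY/dX) · (X/Y)

dY/dX = 27·X²
At X = 95: dY/dX = 243675, Y = 7716375

Elasticity = 243675 · (95 / 7716375) = 3

Interpretation: for a small percentage change in X, the percentage change in Y is approximately 3.00 times as large.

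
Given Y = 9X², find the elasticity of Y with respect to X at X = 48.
Elasticity = 2

Elasticity = (dY/dX) · (X/Y)

dY/dX = 18·X
At X = 48: dY/dX = 864, Y = 20736

Elasticity = 864 · (48 / 20736) = 2

Interpretation: for a small percentage change in X, the percentage change in Y is approximately 2.00 times as large.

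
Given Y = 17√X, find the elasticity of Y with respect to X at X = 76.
Elasticity = 1/2

Elasticity = (dY/dX) · (X/Y)

dY/dX = 17/(2·√X)
At X = 76: dY/dX = 17·√19/76, Y = 34·√19

Elasticity = (17·√19/76) · (76 / (34·√19)) = 1/2

Interpretation: for a small percentage change in X, the percentage change in Y is approximately 0.50 times as large.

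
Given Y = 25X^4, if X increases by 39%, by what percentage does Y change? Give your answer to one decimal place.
273.3%

For Y = 25X^4:
If X → X(1 + 0.39)
Then Y → Y · (1 + 0.39)^4
     ≈ Y · 3.7330

Percentage change = ((1 + 0.39)^4 − 1) × 100% ≈ 273.3%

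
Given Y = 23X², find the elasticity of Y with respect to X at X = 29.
Elasticity = 2

Elasticity = (dY/dX) · (X/Y)

dY/dX = 46·X
At X = 29: dY/dX = 1334, Y = 19343

Elasticity = 1334 · (29 / 19343) = 2

Interpretation: for a small percentage change in X, the percentage change in Y is approximately 2.00 times as large.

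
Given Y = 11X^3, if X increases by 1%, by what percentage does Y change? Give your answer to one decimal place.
3.0%

For Y = 11X^3:
If X → X(1 + 0.01)
Then Y → Y · (1 + 0.01)^3
     ≈ Y · 1.0303

Percentage change = ((1 + 0.01)^3 − 1) × 100% ≈ 3.0%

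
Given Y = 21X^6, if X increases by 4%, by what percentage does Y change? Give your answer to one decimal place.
26.5%

For Y = 21X^6:
If X → X(1 + 0.04)
Then Y → Y · (1 + 0.04)^6
     ≈ Y · 1.2653

Percentage change = ((1 + 0.04)^6 − 1) × 100% ≈ 26.5%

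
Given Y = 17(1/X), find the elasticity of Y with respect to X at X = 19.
Elasticity = -1

Elasticity = (dY/dX) · (X/Y)

dY/dX = -17/X²
At X = 19: dY/dX = -17/361, Y = 17/19

Elasticity = (-17/361) · (19 / (17/19)) = -1

Interpretation: for a small percentage change in X, the percentage change in Y is approximately -1.00 times as large.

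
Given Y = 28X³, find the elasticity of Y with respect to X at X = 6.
Elasticity = 3

Elasticity = (dY/dX) · (X/Y)

dY/dX = 84·X²
At X = 6: dY/dX = 3024, Y = 6048

Elasticity = 3024 · (6 / 6048) = 3

Interpretation: for a small percentage change in X, the percentage change in Y is approximately 3.00 times as large.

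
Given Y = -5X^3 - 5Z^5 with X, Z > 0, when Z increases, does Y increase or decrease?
Y decreases

Taking the partial derivative:
∂Y/∂Z = -25Z^4

∂Y/∂Z = -25Z^4 < 0 (assuming positive values)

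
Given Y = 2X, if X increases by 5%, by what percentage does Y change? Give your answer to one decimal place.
5.0%

For Y = 2X:
If X → X(1 + 0.05)
Then Y → Y · (1 + 0.05)^1
     = Y · 1.0500

Percentage change = ((1 + 0.05)^1 − 1) × 100% = 5.0%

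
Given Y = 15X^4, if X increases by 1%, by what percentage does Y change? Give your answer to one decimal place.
4.1%

For Y = 15X^4:
If X → X(1 + 0.01)
Then Y → Y · (1 + 0.01)^4
     ≈ Y · 1.0406

Percentage change = ((1 + 0.01)^4 − 1) × 100% ≈ 4.1%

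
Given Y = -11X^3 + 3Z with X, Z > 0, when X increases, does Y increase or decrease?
Y decreases

Taking the partial derivative:
∂Y/∂X = -33X^2

∂Y/∂X = -33X^2 < 0 (assuming positive values)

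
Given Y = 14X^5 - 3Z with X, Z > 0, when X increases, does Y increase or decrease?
Y increases

Taking the partial derivative:
∂Y/∂X = 70X^4

∂Y/∂X = 70X^4 > 0 (assuming positive values)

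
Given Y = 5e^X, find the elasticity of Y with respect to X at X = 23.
Elasticity = 23

Elasticity = (dY/dX) · (X/Y)

dY/dX = 5·e^X
At X = 23: dY/dX = 5·e^23, Y = 5·e^23

Elasticity = (5·e^23) · (23 / (5·e^23)) = 23

Interpretation: for a small percentage change in X, the percentage change in Y is approximately 23.00 times as large.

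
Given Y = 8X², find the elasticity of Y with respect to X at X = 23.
Elasticity = 2

Elasticity = (dY/dX) · (X/Y)

dY/dX = 16·X
At X = 23: dY/dX = 368, Y = 4232

Elasticity = 368 · (23 / 4232) = 2

Interpretation: for a small percentage change in X, the percentage change in Y is approximately 2.00 times as large.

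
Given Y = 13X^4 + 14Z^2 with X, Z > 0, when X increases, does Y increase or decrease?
Y increases

Taking the partial derivative:
∂Y/∂X = 52X^3

∂Y/∂X = 52X^3 > 0 (assuming positive values)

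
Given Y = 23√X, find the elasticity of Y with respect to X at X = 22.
Elasticity = 1/2

Elasticity = (dY/dX) · (X/Y)

dY/dX = 23/(2·√X)
At X = 22: dY/dX = 23·√22/44, Y = 23·√22

Elasticity = (23·√22/44) · (22 / (23·√22)) = 1/2

Interpretation: for a small percentage change in X, the percentage change in Y is approximately 0.50 times as large.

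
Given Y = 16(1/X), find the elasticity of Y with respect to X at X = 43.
Elasticity = -1

Elasticity = (dY/dX) · (X/Y)

dY/dX = -16/X²
At X = 43: dY/dX = -16/1849, Y = 16/43

Elasticity = (-16/1849) · (43 / (16/43)) = -1

Interpretation: for a small percentage change in X, the percentage change in Y is approximately -1.00 times as large.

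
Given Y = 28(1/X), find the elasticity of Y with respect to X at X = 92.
Elasticity = -1

Elasticity = (dY/dX) · (X/Y)

dY/dX = -28/X²
At X = 92: dY/dX = -7/2116, Y = 7/23

Elasticity = (-7/2116) · (92 / (7/23)) = -1

Interpretation: for a small percentage change in X, the percentage change in Y is approximately -1.00 times as large.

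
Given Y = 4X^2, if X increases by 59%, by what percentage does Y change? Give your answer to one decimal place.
152.8%

For Y = 4X^2:
If X → X(1 + 0.59)
Then Y → Y · (1 + 0.59)^2
     = Y · 2.5281

Percentage change = ((1 + 0.59)^2 − 1) × 100% ≈ 152.8%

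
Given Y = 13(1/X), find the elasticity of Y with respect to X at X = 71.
Elasticity = -1

Elasticity = (dY/dX) · (X/Y)

dY/dX = -13/X²
At X = 71: dY/dX = -13/5041, Y = 13/71

Elasticity = (-13/5041) · (71 / (13/71)) = -1

Interpretation: for a small percentage change in X, the percentage change in Y is approximately -1.00 times as large.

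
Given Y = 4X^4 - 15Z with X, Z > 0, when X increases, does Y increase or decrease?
Y increases

Taking the partial derivative:
∂Y/∂X = 16X^3

∂Y/∂X = 16X^3 > 0 (assuming positive values)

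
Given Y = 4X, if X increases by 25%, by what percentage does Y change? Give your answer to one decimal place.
25.0%

For Y = 4X:
If X → X(1 + 0.25)
Then Y → Y · (1 + 0.25)^1
     = Y · 1.2500

Percentage change = ((1 + 0.25)^1 − 1) × 100% = 25.0%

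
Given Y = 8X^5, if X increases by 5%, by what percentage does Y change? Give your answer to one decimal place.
27.6%

For Y = 8X^5:
If X → X(1 + 0.05)
Then Y → Y · (1 + 0.05)^5
     ≈ Y · 1.2763

Percentage change = ((1 + 0.05)^5 − 1) × 100% ≈ 27.6%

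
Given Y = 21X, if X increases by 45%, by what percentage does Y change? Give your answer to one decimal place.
45.0%

For Y = 21X:
If X → X(1 + 0.45)
Then Y → Y · (1 + 0.45)^1
     = Y · 1.4500

Percentage change = ((1 + 0.45)^1 − 1) × 100% = 45.0%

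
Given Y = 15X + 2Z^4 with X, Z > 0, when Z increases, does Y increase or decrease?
Y increases

Taking the partial derivative:
∂Y/∂Z = 8Z^3

∂Y/∂Z = 8Z^3 > 0 (assuming positive values)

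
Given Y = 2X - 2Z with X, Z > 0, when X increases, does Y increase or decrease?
Y increases

Taking the partial derivative:
∂Y/∂X = 2

∂Y/∂X = 2 > 0 (assuming positive values)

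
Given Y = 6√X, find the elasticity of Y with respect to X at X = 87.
Elasticity = 1/2

Elasticity = (dY/dX) · (X/Y)

dY/dX = 3/√X
At X = 87: dY/dX = √87/29, Y = 6·√87

Elasticity = (√87/29) · (87 / (6·√87)) = 1/2

Interpretation: for a small percentage change in X, the percentage change in Y is approximately 0.50 times as large.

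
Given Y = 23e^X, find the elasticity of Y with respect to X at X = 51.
Elasticity = 51

Elasticity = (dY/dX) · (X/Y)

dY/dX = 23·e^X
At X = 51: dY/dX = 23·e^51, Y = 23·e^51

Elasticity = (23·e^51) · (51 / (23·e^51)) = 51

Interpretation: for a small percentage change in X, the percentage change in Y is approximately 51.00 times as large.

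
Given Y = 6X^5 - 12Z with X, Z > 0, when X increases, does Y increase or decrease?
Y increases

Taking the partial derivative:
∂Y/∂X = 30X^4

∂Y/∂X = 30X^4 > 0 (assuming positive values)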